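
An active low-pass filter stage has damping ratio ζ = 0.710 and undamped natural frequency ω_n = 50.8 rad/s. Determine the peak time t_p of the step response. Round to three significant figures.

The damped frequency is ω_d = ω_n√(1−ζ²) = 50.8·√(1−0.504) = 35.8 rad/s.
Peak time t_p = π/ω_d = π/35.8 = 0.0878 s.

t_p ≈ 0.0878 s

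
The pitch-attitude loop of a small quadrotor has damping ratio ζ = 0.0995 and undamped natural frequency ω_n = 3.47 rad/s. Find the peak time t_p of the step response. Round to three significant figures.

The damped frequency is ω_d = ω_n√(1−ζ²) = 3.47·√(1−0.00990) = 3.45 rad/s.
Peak time t_p = π/ω_d = π/3.45 = 0.910 s.

t_p ≈ 0.910 s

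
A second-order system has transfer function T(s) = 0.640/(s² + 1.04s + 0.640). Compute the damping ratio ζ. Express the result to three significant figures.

ζ ≈ 0.650

Matching coefficients with s² + 2ζω_n s + ω_n² gives ω_n² = 0.640 ⇒ ω_n = 0.800 rad/s, and ζ = 1.04/(2ω_n) = 0.650.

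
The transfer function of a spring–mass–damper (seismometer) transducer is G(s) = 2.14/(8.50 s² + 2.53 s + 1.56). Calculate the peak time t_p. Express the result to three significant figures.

Dividing through by 8.50: denominator becomes s² + 0.2976 s + 0.1835.
So ω_n = √0.1835 = 0.428 rad/s and ζ = 0.2976/(2·0.428) = 0.347.
ω_d = ω_n√(1−ζ²) = 0.402 rad/s. t_p = π/ω_d = 7.82 s.

t_p ≈ 7.82 s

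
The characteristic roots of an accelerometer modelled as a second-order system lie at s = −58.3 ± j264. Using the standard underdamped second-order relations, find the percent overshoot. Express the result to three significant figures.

|pole| = ω_n = √(58.3² + 264²) = 270 rad/s; ζ = cos θ = σ/ω_n = 0.216.
Overshoot: exp(−π·0.216/√(1−0.216²)) = 0.500, i.e. 50.0%.

%OS ≈ 50.0%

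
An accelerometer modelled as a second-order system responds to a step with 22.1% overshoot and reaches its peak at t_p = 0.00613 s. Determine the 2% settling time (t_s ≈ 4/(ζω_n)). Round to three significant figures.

t_s ≈ 0.0162 s

ζ from %OS: ζ = |ln 0.221|/√(π²+ln²0.221) = 0.433.
t_p = π/ω_d ⇒ ω_d = 512 rad/s; then ω_n = ω_d/√(1−ζ²) = 569 rad/s.
t_s ≈ 4/(ζω_n) = 4/(0.433·569) = 0.0162 s.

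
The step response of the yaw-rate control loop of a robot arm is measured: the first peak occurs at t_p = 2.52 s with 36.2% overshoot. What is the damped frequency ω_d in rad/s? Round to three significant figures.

t_p = π/ω_d, so ω_d = π/2.52 = 1.25 rad/s.

ω_d ≈ 1.25 rad/s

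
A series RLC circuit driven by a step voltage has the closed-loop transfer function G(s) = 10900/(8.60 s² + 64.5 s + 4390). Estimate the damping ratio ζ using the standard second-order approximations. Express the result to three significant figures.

ζ ≈ 0.166

Dividing through by 8.60: denominator becomes s² + 7.500 s + 510.5.
So ω_n = √510.5 = 22.6 rad/s and ζ = 7.500/(2·22.6) = 0.166.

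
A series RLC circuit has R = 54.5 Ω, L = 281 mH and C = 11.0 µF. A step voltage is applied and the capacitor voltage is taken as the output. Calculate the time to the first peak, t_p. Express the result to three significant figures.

t_p ≈ 0.00561 s

For a series RLC circuit (capacitor voltage as output), ω_n = 1/√(LC) = 1/√(281 mH · 11.0 µF) = 569 rad/s.
ζ = (R/2)·√(C/L) = (54.5/2)·√(11.0 µF/281 mH) = 0.170.
ω_d = 569·√(1 − 0.170²) = 560 rad/s. t_p = π/ω_d = 0.00561 s.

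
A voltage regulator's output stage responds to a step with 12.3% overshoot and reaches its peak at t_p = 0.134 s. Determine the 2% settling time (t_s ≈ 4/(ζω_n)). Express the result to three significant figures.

t_s ≈ 0.256 s

The overshoot fixes ζ = −ln(OS)/√(π²+ln²(OS)) = 0.555.
t_p = π/ω_d ⇒ ω_d = 23.4 rad/s; then ω_n = ω_d/√(1−ζ²) = 28.2 rad/s.
t_s ≈ 4/(ζω_n) = 4/(0.555·28.2) = 0.256 s.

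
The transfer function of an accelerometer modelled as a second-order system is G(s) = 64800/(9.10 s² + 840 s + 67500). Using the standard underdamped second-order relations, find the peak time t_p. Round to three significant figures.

t_p ≈ 0.0432 s

Dividing through by 9.10: denominator becomes s² + 92.31 s + 7418.
So ω_n = √7418 = 86.1 rad/s and ζ = 92.31/(2·86.1) = 0.536.
ω_d = ω_n√(1−ζ²) = 72.7 rad/s. t_p = π/ω_d = 0.0432 s.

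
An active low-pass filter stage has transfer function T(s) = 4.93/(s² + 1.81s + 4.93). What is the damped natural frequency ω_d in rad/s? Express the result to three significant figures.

Comparing the denominator to s² + 2ζω_n s + ω_n²: ω_n = √4.93 = 2.22 rad/s, and 2ζω_n = 1.81 so ζ = 1.81/(2·2.22) = 0.408.
ω_d = ω_n√(1−ζ²) = 2.03 rad/s.

ω_d ≈ 2.03 rad/s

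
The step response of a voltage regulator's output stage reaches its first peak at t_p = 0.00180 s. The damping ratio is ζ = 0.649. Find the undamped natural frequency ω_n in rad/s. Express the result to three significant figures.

ω_n ≈ 2290 rad/s

Peak time t_p = π/ω_d, so ω_d = π/t_p = π/0.00180 = 1750 rad/s.
ω_n = ω_d/√(1−ζ²) = 1750/√0.579 = 2290 rad/s.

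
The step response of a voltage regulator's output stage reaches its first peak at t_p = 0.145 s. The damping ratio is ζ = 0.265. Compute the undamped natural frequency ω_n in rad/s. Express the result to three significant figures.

Peak time t_p = π/ω_d, so ω_d = π/t_p = π/0.145 = 21.7 rad/s.
ω_n = ω_d/√(1−ζ²) = 21.7/√0.930 = 22.5 rad/s.

ω_n ≈ 22.5 rad/s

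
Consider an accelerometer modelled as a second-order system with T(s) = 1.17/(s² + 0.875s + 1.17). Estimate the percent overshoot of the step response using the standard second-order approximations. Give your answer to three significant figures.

Matching coefficients with s² + 2ζω_n s + ω_n² gives ω_n² = 1.17 ⇒ ω_n = 1.08 rad/s, and ζ = 0.875/(2ω_n) = 0.404.
Overshoot: exp(−π·0.404/√(1−0.404²)) = 0.249, i.e. 24.9%.

%OS ≈ 24.9%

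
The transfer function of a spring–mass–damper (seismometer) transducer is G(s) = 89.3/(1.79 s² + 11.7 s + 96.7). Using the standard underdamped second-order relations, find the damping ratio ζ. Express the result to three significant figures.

Dividing through by 1.79: denominator becomes s² + 6.536 s + 54.02.
So ω_n = √54.02 = 7.35 rad/s and ζ = 6.536/(2·7.35) = 0.445.

ζ ≈ 0.445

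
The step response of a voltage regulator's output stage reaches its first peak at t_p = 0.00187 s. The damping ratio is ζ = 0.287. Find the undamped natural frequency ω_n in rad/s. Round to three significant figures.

ω_n ≈ 1750 rad/s

Peak time t_p = π/ω_d, so ω_d = π/t_p = π/0.00187 = 1680 rad/s.
ω_n = ω_d/√(1−ζ²) = 1680/√0.918 = 1750 rad/s.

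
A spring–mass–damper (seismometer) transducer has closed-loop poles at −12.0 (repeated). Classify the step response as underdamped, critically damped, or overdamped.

critically damped

Since there is a repeated negative-real pole, the response is critically damped.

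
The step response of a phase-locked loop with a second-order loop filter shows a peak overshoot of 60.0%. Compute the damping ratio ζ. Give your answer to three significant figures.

ζ ≈ 0.160

Inverting the overshoot relation: ζ = |ln 0.600|/√(π² + ln²0.600) = 0.160.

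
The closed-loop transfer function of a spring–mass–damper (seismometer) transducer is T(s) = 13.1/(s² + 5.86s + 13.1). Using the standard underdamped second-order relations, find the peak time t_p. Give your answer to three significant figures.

Comparing the denominator to s² + 2ζω_n s + ω_n²: ω_n = √13.1 = 3.62 rad/s, and 2ζω_n = 5.86 so ζ = 5.86/(2·3.62) = 0.810.
ω_d = 3.62·√(1 − 0.810²) = 2.12 rad/s. Then t_p = π/ω_d = 1.48 s.

t_p ≈ 1.48 s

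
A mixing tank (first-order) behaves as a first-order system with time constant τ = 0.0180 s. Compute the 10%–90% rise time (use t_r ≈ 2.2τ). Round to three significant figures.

t_r ≈ 0.0396 s

t_r ≈ 2.2τ = 0.0396 s.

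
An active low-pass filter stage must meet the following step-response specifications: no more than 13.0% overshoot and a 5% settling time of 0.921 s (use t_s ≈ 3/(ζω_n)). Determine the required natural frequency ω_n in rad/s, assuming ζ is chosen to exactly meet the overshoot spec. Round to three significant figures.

ω_n ≈ 5.98 rad/s

Inverting the overshoot relation: ζ = |ln 0.130|/√(π² + ln²0.130) = 0.545.
Then ω_n = 3/(ζ t_s) = 3/(0.545 × 0.921) = 5.98 rad/s.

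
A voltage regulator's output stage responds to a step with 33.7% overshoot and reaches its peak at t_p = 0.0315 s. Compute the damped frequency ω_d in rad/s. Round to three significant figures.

t_p = π/ω_d, so ω_d = π/0.0315 = 99.7 rad/s.

ω_d ≈ 99.7 rad/s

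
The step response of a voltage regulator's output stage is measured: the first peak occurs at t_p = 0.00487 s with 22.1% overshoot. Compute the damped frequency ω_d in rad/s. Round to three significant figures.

t_p = π/ω_d, so ω_d = π/0.00487 = 645 rad/s.

ω_d ≈ 645 rad/s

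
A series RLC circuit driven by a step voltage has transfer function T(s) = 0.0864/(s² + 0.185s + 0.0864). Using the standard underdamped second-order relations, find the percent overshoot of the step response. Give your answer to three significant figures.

Comparing the denominator to s² + 2ζω_n s + ω_n²: ω_n = √0.0864 = 0.294 rad/s, and 2ζω_n = 0.185 so ζ = 0.185/(2·0.294) = 0.315.
%OS = 100 e^{−πζ/√(1−ζ²)} with ζ = 0.315 gives 35.3%.

%OS ≈ 35.3%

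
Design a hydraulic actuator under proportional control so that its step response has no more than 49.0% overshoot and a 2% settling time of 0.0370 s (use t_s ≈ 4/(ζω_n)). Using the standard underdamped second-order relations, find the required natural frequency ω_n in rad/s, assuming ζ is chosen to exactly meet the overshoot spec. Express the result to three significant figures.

ω_n ≈ 488 rad/s

ζ = −ln(OS)/√(π² + (ln OS)²). With OS = 0.490, ln OS = −0.7133 and ζ = 0.7133/3.222 = 0.221.
Then ω_n = 4/(ζ t_s) = 4/(0.221 × 0.0370) = 488 rad/s.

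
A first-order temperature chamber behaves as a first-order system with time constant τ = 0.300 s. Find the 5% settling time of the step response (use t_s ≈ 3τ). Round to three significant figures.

t_s ≈ 0.900 s

t_s ≈ 3τ = 0.900 s.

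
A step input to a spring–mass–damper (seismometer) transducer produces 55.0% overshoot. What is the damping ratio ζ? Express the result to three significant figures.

ζ ≈ 0.187

From %OS = 100·exp(−πζ/√(1−ζ²)), invert to get ζ = −ln(OS)/√(π² + ln²(OS)) with OS = 0.550.
−ln 0.550 = 0.5978, so ζ = 0.5978/√(π² + 0.3574) = 0.187.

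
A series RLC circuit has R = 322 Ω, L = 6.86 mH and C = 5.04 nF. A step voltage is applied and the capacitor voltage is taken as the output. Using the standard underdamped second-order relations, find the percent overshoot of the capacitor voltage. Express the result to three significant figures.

For a series RLC circuit (capacitor voltage as output), ω_n = 1/√(LC) = 1/√(6.86 mH · 5.04 nF) = 170000 rad/s.
ζ = (R/2)·√(C/L) = (322/2)·√(5.04 nF/6.86 mH) = 0.138.
%OS = 100 e^{−πζ/√(1−ζ²)} with ζ = 0.138 gives 64.6%.

%OS ≈ 64.6%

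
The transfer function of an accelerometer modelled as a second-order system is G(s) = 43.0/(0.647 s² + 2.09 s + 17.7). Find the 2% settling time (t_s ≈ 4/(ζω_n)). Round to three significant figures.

Dividing through by 0.647: denominator becomes s² + 3.230 s + 27.36.
So ω_n = √27.36 = 5.23 rad/s and ζ = 3.230/(2·5.23) = 0.309.
t_s ≈ 4/(ζω_n) = 2.48 s.

t_s ≈ 2.48 s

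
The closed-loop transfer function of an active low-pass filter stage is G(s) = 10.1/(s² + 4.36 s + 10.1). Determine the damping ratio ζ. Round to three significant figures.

ζ ≈ 0.686

Matching coefficients with s² + 2ζω_n s + ω_n² gives ω_n² = 10.1 ⇒ ω_n = 3.18 rad/s, and ζ = 4.36/(2ω_n) = 0.686.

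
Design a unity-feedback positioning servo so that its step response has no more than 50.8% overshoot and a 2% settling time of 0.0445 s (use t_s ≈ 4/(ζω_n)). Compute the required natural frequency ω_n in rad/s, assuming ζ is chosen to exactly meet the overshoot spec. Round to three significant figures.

ζ = −ln(OS)/√(π² + (ln OS)²). With OS = 0.508, ln OS = −0.6773 and ζ = 0.6773/3.214 = 0.211.
From t_s ≈ 4/(ζω_n): ω_n = 4/(ζ·t_s) = 4/(0.211·0.0445) = 427 rad/s.

ω_n ≈ 427 rad/s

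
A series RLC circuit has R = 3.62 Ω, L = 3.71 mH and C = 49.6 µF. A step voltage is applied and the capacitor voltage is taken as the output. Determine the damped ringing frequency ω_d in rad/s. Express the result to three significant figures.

ω_d ≈ 2280 rad/s

For a series RLC circuit (capacitor voltage as output), ω_n = 1/√(LC) = 1/√(3.71 mH · 49.6 µF) = 2330 rad/s.
ζ = (R/2)·√(C/L) = (3.62/2)·√(49.6 µF/3.71 mH) = 0.209.
ω_d = ω_n√(1−ζ²) = 2280 rad/s.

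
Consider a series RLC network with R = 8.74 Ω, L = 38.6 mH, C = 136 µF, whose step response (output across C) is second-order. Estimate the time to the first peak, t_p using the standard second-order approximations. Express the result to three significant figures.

For a series RLC circuit (capacitor voltage as output), ω_n = 1/√(LC) = 1/√(38.6 mH · 136 µF) = 436 rad/s.
ζ = (R/2)·√(C/L) = (8.74/2)·√(136 µF/38.6 mH) = 0.259.
The damped frequency ω_d = ω_n√(1−ζ²) = 422 rad/s. t_p = π/ω_d = 0.00745 s.

t_p ≈ 0.00745 s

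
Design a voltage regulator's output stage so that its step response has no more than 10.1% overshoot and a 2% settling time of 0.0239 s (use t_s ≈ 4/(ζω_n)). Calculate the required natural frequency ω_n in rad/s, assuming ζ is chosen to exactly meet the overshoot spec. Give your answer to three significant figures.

ζ = −ln(OS)/√(π² + (ln OS)²). With OS = 0.101, ln OS = −2.293 and ζ = 2.293/3.889 = 0.589.
Then ω_n = 4/(ζ t_s) = 4/(0.589 × 0.0239) = 284 rad/s.

ω_n ≈ 284 rad/s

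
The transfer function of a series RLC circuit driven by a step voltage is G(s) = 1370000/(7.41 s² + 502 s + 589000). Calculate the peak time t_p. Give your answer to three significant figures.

Dividing through by 7.41: denominator becomes s² + 67.75 s + 79490.
So ω_n = √79490 = 282 rad/s and ζ = 67.75/(2·282) = 0.120.
ω_d = 282·√(1 − 0.120²) = 280 rad/s. t_p = π/ω_d = 0.0112 s.

t_p ≈ 0.0112 s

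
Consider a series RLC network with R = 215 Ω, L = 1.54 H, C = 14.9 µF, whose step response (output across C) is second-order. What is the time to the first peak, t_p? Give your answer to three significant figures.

t_p ≈ 0.0160 s

For a series RLC circuit (capacitor voltage as output), ω_n = 1/√(LC) = 1/√(1.54 H · 14.9 µF) = 209 rad/s.
ζ = (R/2)·√(C/L) = (215/2)·√(14.9 µF/1.54 H) = 0.334.
ω_d = 209·√(1 − 0.334²) = 197 rad/s. t_p = π/ω_d = 0.0160 s.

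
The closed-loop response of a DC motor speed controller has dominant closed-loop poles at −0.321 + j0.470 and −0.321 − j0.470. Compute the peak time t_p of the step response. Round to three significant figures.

t_p ≈ 6.68 s

t_p = π/ω_d with ω_d = 0.470 (the imaginary part), so t_p = 6.68 s.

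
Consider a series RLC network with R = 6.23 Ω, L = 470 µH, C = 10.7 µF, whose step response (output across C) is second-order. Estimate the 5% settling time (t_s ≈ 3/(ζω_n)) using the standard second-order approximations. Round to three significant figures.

For a series RLC circuit (capacitor voltage as output), ω_n = 1/√(LC) = 1/√(470 µH · 10.7 µF) = 14100 rad/s.
ζ = (R/2)·√(C/L) = (6.23/2)·√(10.7 µF/470 µH) = 0.470.
t_s ≈ 3/(ζω_n) = 0.000453 s.

t_s ≈ 0.000453 s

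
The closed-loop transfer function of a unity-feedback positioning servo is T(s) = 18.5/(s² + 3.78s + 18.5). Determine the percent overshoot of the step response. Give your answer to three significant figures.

Comparing the denominator to s² + 2ζω_n s + ω_n²: ω_n = √18.5 = 4.30 rad/s, and 2ζω_n = 3.78 so ζ = 3.78/(2·4.30) = 0.439.
%OS = 100·exp(−πζ/√(1−ζ²)) = 21.5%.

%OS ≈ 21.5%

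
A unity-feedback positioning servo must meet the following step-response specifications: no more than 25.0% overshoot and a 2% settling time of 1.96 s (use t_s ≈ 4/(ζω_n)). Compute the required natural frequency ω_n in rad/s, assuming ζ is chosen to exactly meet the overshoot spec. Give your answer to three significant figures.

ω_n ≈ 5.06 rad/s

ζ = −ln(OS)/√(π² + (ln OS)²). With OS = 0.250, ln OS = −1.386 and ζ = 1.386/3.434 = 0.404.
From t_s ≈ 4/(ζω_n): ω_n = 4/(ζ·t_s) = 4/(0.404·1.96) = 5.06 rad/s.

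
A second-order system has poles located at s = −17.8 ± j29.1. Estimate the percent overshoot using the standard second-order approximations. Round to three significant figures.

With σ = 17.8, ω_d = 29.1: ω_n = √(σ²+ω_d²) = 34.1 rad/s, ζ = σ/ω_n = 0.522.
%OS = 100 e^{−πζ/√(1−ζ²)} with ζ = 0.522 gives 14.6%.

%OS ≈ 14.6%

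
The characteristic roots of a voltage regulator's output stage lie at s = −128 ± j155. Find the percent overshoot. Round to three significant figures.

The poles are at −σ ± jω_d with σ = 128 and ω_d = 155, so ω_n = √(σ²+ω_d²) = 201 rad/s and ζ = σ/ω_n = 0.637.
%OS = 100·exp(−πζ/√(1−ζ²)) = 7.47%.

%OS ≈ 7.47%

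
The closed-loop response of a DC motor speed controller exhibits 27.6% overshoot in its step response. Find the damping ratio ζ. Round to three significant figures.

From %OS = 100·exp(−πζ/√(1−ζ²)), invert to get ζ = −ln(OS)/√(π² + ln²(OS)) with OS = 0.276.
−ln 0.276 = 1.287, so ζ = 1.287/√(π² + 1.657) = 0.379.

ζ ≈ 0.379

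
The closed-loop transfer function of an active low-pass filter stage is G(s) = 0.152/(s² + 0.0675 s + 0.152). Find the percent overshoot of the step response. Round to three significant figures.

ω_n = √0.152 = 0.390 rad/s; ζ = 0.0675/(2·0.390) = 0.0866.
%OS = 100 e^{−πζ/√(1−ζ²)} with ζ = 0.0866 gives 76.1%.

%OS ≈ 76.1%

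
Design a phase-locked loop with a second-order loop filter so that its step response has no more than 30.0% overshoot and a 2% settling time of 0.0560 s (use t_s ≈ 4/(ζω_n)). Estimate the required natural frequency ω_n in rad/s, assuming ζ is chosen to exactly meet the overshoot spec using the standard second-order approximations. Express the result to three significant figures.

ζ = −ln(OS)/√(π² + (ln OS)²). With OS = 0.300, ln OS = −1.204 and ζ = 1.204/3.364 = 0.358.
From t_s ≈ 4/(ζω_n): ω_n = 4/(ζ·t_s) = 4/(0.358·0.0560) = 200 rad/s.

ω_n ≈ 200 rad/s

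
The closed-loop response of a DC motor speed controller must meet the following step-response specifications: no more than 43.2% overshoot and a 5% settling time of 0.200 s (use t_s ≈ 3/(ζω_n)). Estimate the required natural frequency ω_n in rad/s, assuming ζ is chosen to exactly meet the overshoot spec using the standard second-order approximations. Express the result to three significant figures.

From %OS = 100·exp(−πζ/√(1−ζ²)), invert to get ζ = −ln(OS)/√(π² + ln²(OS)) with OS = 0.432.
−ln 0.432 = 0.8393, so ζ = 0.8393/√(π² + 0.7045) = 0.258.
Then ω_n = 3/(ζ t_s) = 3/(0.258 × 0.200) = 58.1 rad/s.

ω_n ≈ 58.1 rad/s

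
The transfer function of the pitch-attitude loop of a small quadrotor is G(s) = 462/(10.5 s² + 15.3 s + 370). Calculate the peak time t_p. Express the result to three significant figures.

t_p ≈ 0.533 s

Dividing through by 10.5: denominator becomes s² + 1.457 s + 35.24.
So ω_n = √35.24 = 5.94 rad/s and ζ = 1.457/(2·5.94) = 0.123.
ω_d = ω_n√(1−ζ²) = 5.89 rad/s. t_p = π/ω_d = 0.533 s.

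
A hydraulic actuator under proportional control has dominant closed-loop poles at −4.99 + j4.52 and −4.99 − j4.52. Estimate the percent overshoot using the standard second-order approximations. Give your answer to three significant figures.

|pole| = ω_n = √(4.99² + 4.52²) = 6.73 rad/s; ζ = cos θ = σ/ω_n = 0.741.
%OS = 100·exp(−πζ/√(1−ζ²)) = 3.12%.

%OS ≈ 3.12%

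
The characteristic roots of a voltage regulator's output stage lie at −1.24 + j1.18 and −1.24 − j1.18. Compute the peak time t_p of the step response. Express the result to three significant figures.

t_p ≈ 2.66 s

t_p = π/ω_d with ω_d = 1.18 (the imaginary part), so t_p = 2.66 s.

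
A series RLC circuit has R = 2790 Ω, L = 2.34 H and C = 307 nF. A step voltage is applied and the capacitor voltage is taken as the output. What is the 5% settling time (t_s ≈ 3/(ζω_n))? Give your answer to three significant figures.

t_s ≈ 0.00503 s

For a series RLC circuit (capacitor voltage as output), ω_n = 1/√(LC) = 1/√(2.34 H · 307 nF) = 1180 rad/s.
ζ = (R/2)·√(C/L) = (2790/2)·√(307 nF/2.34 H) = 0.505.
t_s ≈ 3/(ζω_n) = 0.00503 s.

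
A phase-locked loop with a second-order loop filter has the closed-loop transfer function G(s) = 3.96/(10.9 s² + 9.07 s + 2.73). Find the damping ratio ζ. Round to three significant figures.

ζ ≈ 0.831

Dividing through by 10.9: denominator becomes s² + 0.8321 s + 0.2505.
So ω_n = √0.2505 = 0.500 rad/s and ζ = 0.8321/(2·0.500) = 0.831.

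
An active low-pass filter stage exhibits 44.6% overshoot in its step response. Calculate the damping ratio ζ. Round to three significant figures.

From %OS = 100·exp(−πζ/√(1−ζ²)), invert to get ζ = −ln(OS)/√(π² + ln²(OS)) with OS = 0.446.
−ln 0.446 = 0.8074, so ζ = 0.8074/√(π² + 0.6520) = 0.249.

ζ ≈ 0.249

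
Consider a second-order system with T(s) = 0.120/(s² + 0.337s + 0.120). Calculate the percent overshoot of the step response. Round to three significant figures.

%OS ≈ 17.4%

Matching coefficients with s² + 2ζω_n s + ω_n² gives ω_n² = 0.120 ⇒ ω_n = 0.346 rad/s, and ζ = 0.337/(2ω_n) = 0.486.
Overshoot: exp(−π·0.486/√(1−0.486²)) = 0.174, i.e. 17.4%.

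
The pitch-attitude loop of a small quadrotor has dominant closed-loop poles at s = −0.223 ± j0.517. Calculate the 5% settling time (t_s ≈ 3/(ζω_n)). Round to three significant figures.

For poles at −σ ± jω_d, ζω_n = σ = 0.223, so t_s ≈ 3/σ = 13.5 s.

t_s ≈ 13.5 s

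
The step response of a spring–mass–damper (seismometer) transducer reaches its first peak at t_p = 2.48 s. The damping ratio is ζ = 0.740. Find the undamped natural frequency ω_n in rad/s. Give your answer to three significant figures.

Peak time t_p = π/ω_d, so ω_d = π/t_p = π/2.48 = 1.27 rad/s.
ω_n = ω_d/√(1−ζ²) = 1.27/√0.452 = 1.88 rad/s.

ω_n ≈ 1.88 rad/s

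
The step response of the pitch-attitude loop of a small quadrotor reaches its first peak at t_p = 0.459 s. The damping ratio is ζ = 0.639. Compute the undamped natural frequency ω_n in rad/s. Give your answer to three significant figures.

ω_n ≈ 8.90 rad/s

Peak time t_p = π/ω_d, so ω_d = π/t_p = π/0.459 = 6.84 rad/s.
ω_n = ω_d/√(1−ζ²) = 6.84/√0.592 = 8.90 rad/s.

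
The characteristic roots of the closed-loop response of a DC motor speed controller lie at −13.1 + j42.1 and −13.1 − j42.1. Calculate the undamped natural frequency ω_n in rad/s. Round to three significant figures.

ω_n ≈ 44.1 rad/s

With σ = 13.1, ω_d = 42.1: ω_n = √(σ²+ω_d²) = 44.1 rad/s, ζ = σ/ω_n = 0.297.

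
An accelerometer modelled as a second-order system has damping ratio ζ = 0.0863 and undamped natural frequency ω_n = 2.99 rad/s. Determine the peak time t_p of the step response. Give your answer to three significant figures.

t_p ≈ 1.05 s

The damped frequency is ω_d = ω_n√(1−ζ²) = 2.99·√(1−0.00745) = 2.98 rad/s.
Peak time t_p = π/ω_d = π/2.98 = 1.05 s.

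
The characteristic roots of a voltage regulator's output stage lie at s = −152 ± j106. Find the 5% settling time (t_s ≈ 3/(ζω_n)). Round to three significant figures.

t_s ≈ 0.0197 s

For poles at −σ ± jω_d, ζω_n = σ = 152, so t_s ≈ 3/σ = 0.0197 s.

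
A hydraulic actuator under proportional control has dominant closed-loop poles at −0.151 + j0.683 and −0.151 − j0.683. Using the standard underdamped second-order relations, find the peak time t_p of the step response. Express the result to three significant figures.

t_p ≈ 4.60 s

t_p = π/ω_d with ω_d = 0.683 (the imaginary part), so t_p = 4.60 s.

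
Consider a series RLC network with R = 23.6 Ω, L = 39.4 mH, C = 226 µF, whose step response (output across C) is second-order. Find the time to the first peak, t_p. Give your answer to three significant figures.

t_p ≈ 0.0209 s

For a series RLC circuit (capacitor voltage as output), ω_n = 1/√(LC) = 1/√(39.4 mH · 226 µF) = 335 rad/s.
ζ = (R/2)·√(C/L) = (23.6/2)·√(226 µF/39.4 mH) = 0.894.
ω_d = 335·√(1 − 0.894²) = 150 rad/s. t_p = π/ω_d = 0.0209 s.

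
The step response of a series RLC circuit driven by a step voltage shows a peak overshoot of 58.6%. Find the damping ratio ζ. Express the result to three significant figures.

ζ ≈ 0.168

From %OS = 100·exp(−πζ/√(1−ζ²)), invert to get ζ = −ln(OS)/√(π² + ln²(OS)) with OS = 0.586.
−ln 0.586 = 0.5344, so ζ = 0.5344/√(π² + 0.2856) = 0.168.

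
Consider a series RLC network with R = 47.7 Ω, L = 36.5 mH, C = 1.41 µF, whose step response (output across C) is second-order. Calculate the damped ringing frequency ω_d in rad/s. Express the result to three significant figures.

For a series RLC circuit (capacitor voltage as output), ω_n = 1/√(LC) = 1/√(36.5 mH · 1.41 µF) = 4410 rad/s.
ζ = (R/2)·√(C/L) = (47.7/2)·√(1.41 µF/36.5 mH) = 0.148.
ω_d = 4410·√(1 − 0.148²) = 4360 rad/s.

ω_d ≈ 4360 rad/s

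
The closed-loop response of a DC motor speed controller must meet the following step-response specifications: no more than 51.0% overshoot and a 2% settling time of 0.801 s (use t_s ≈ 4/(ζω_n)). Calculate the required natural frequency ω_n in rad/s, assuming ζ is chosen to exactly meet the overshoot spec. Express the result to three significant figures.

ζ = −ln(OS)/√(π² + (ln OS)²). With OS = 0.510, ln OS = −0.6733 and ζ = 0.6733/3.213 = 0.210.
Then ω_n = 4/(ζ t_s) = 4/(0.210 × 0.801) = 23.8 rad/s.

ω_n ≈ 23.8 rad/s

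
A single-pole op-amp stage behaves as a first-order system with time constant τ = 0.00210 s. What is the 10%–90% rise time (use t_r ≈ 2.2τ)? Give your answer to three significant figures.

t_r ≈ 0.00462 s

t_r ≈ 2.2τ = 0.00462 s.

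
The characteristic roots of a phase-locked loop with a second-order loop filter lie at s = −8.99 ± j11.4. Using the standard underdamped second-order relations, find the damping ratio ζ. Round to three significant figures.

ζ ≈ 0.619

|pole| = ω_n = √(8.99² + 11.4²) = 14.5 rad/s; ζ = cos θ = σ/ω_n = 0.619.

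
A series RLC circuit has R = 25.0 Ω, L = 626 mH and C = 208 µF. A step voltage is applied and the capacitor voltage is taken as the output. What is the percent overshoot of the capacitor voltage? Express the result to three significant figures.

%OS ≈ 47.9%

For a series RLC circuit (capacitor voltage as output), ω_n = 1/√(LC) = 1/√(626 mH · 208 µF) = 87.6 rad/s.
ζ = (R/2)·√(C/L) = (25.0/2)·√(208 µF/626 mH) = 0.228.
Overshoot: exp(−π·0.228/√(1−0.228²)) = 0.479, i.e. 47.9%.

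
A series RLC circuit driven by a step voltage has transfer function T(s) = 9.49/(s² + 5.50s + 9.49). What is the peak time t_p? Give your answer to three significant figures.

t_p ≈ 2.26 s

Comparing the denominator to s² + 2ζω_n s + ω_n²: ω_n = √9.49 = 3.08 rad/s, and 2ζω_n = 5.50 so ζ = 5.50/(2·3.08) = 0.893.
ω_d = ω_n√(1−ζ²) = 1.39 rad/s. Then t_p = π/ω_d = 2.26 s.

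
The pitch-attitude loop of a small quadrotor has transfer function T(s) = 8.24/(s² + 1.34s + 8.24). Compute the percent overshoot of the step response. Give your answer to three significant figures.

%OS ≈ 47.0%

Comparing the denominator to s² + 2ζω_n s + ω_n²: ω_n = √8.24 = 2.87 rad/s, and 2ζω_n = 1.34 so ζ = 1.34/(2·2.87) = 0.233.
%OS = 100 e^{−πζ/√(1−ζ²)} with ζ = 0.233 gives 47.0%.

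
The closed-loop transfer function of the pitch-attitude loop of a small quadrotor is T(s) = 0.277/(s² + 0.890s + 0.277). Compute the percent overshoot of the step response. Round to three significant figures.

Comparing the denominator to s² + 2ζω_n s + ω_n²: ω_n = √0.277 = 0.526 rad/s, and 2ζω_n = 0.890 so ζ = 0.890/(2·0.526) = 0.846.
%OS = 100 e^{−πζ/√(1−ζ²)} with ζ = 0.846 gives 0.691%.

%OS ≈ 0.691%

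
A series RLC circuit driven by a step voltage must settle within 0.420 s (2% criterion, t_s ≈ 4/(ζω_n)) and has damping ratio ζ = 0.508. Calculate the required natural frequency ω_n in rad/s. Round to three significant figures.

ω_n ≈ 18.7 rad/s

Rearranging t_s ≈ 4/(ζω_n) gives ω_n = 4/(ζ·t_s) = 4/(0.508 × 0.420) = 18.7 rad/s.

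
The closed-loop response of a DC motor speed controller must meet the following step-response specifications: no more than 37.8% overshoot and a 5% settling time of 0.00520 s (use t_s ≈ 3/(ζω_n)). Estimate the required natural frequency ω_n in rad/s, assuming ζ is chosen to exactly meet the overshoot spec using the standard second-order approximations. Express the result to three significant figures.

ω_n ≈ 1950 rad/s

From %OS = 100·exp(−πζ/√(1−ζ²)), invert to get ζ = −ln(OS)/√(π² + ln²(OS)) with OS = 0.378.
−ln 0.378 = 0.9729, so ζ = 0.9729/√(π² + 0.9465) = 0.296.
From t_s ≈ 3/(ζω_n): ω_n = 3/(ζ·t_s) = 3/(0.296·0.00520) = 1950 rad/s.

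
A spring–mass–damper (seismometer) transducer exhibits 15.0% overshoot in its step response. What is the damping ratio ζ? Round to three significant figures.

ζ = −ln(OS)/√(π² + (ln OS)²). With OS = 0.150, ln OS = −1.897 and ζ = 1.897/3.670 = 0.517.

ζ ≈ 0.517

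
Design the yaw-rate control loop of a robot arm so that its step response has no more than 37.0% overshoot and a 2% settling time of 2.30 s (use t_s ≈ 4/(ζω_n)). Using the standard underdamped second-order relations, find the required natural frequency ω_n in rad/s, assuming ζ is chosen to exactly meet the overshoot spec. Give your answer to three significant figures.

ω_n ≈ 5.76 rad/s

From %OS = 100·exp(−πζ/√(1−ζ²)), invert to get ζ = −ln(OS)/√(π² + ln²(OS)) with OS = 0.370.
−ln 0.370 = 0.9943, so ζ = 0.9943/√(π² + 0.9885) = 0.302.
From t_s ≈ 4/(ζω_n): ω_n = 4/(ζ·t_s) = 4/(0.302·2.30) = 5.76 rad/s.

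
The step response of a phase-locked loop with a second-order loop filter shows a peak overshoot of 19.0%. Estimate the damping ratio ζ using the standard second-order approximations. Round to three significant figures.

ζ ≈ 0.467

Inverting the overshoot relation: ζ = |ln 0.190|/√(π² + ln²0.190) = 0.467.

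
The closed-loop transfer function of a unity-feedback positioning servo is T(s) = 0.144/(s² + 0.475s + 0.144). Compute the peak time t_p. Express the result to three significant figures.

t_p ≈ 10.6 s

Comparing the denominator to s² + 2ζω_n s + ω_n²: ω_n = √0.144 = 0.379 rad/s, and 2ζω_n = 0.475 so ζ = 0.475/(2·0.379) = 0.626.
ω_d = 0.379·√(1 − 0.626²) = 0.296 rad/s. Then t_p = π/ω_d = 10.6 s.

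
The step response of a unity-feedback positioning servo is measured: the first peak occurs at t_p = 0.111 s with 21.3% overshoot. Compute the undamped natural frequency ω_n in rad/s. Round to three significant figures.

The overshoot fixes ζ = −ln(OS)/√(π²+ln²(OS)) = 0.442.
t_p = π/ω_d ⇒ ω_d = 28.3 rad/s; then ω_n = ω_d/√(1−ζ²) = 31.5 rad/s.

ω_n ≈ 31.5 rad/s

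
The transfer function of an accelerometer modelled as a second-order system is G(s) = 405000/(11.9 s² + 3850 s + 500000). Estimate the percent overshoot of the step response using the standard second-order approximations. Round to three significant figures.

%OS ≈ 1.77%

Dividing through by 11.9: denominator becomes s² + 323.5 s + 42020.
So ω_n = √42020 = 205 rad/s and ζ = 323.5/(2·205) = 0.789.
%OS = 100 e^{−πζ/√(1−ζ²)} with ζ = 0.789 gives 1.77%.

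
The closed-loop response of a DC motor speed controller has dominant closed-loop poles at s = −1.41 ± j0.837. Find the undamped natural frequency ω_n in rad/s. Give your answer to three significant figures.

ω_n ≈ 1.64 rad/s

With σ = 1.41, ω_d = 0.837: ω_n = √(σ²+ω_d²) = 1.64 rad/s, ζ = σ/ω_n = 0.860.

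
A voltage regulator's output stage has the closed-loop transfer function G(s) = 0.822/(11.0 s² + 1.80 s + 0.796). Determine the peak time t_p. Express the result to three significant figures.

Dividing through by 11.0: denominator becomes s² + 0.1636 s + 0.07236.
So ω_n = √0.07236 = 0.269 rad/s and ζ = 0.1636/(2·0.269) = 0.304.
The damped frequency ω_d = ω_n√(1−ζ²) = 0.256 rad/s. t_p = π/ω_d = 12.3 s.

t_p ≈ 12.3 s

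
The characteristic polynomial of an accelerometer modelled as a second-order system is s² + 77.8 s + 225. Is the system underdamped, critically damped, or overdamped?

a² − 4b = 5200 > 0 (two distinct real roots); the system is overdamped.

overdamped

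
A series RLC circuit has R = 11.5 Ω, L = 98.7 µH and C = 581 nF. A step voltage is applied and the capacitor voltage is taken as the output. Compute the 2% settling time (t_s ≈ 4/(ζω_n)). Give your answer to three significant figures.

For a series RLC circuit (capacitor voltage as output), ω_n = 1/√(LC) = 1/√(98.7 µH · 581 nF) = 132000 rad/s.
ζ = (R/2)·√(C/L) = (11.5/2)·√(581 nF/98.7 µH) = 0.441.
t_s ≈ 4/(ζω_n) = 0.0000687 s.

t_s ≈ 0.0000687 s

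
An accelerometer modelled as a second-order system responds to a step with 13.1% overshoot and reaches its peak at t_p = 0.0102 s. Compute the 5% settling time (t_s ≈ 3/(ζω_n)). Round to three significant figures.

t_s ≈ 0.0151 s

The overshoot fixes ζ = −ln(OS)/√(π²+ln²(OS)) = 0.543.
t_p = π/ω_d ⇒ ω_d = 308 rad/s; then ω_n = ω_d/√(1−ζ²) = 367 rad/s.
t_s ≈ 3/(ζω_n) = 3/(0.543·367) = 0.0151 s.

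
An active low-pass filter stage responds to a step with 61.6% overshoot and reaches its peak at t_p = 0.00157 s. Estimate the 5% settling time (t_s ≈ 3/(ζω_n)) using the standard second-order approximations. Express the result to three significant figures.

ζ from %OS: ζ = |ln 0.616|/√(π²+ln²0.616) = 0.152.
From t_p = π/ω_d, ω_d = π/0.00157 = 2000 rad/s, so ω_n = ω_d/√(1−ζ²) = 2020 rad/s.
t_s ≈ 3/(ζω_n) = 3/(0.152·2020) = 0.00972 s.

t_s ≈ 0.00972 s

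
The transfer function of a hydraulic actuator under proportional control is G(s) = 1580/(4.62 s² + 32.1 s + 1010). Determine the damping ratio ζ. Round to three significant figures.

Dividing through by 4.62: denominator becomes s² + 6.948 s + 218.6.
So ω_n = √218.6 = 14.8 rad/s and ζ = 6.948/(2·14.8) = 0.235.

ζ ≈ 0.235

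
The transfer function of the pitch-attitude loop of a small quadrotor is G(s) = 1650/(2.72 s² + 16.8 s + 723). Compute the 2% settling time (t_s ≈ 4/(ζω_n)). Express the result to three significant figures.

Dividing through by 2.72: denominator becomes s² + 6.176 s + 265.8.
So ω_n = √265.8 = 16.3 rad/s and ζ = 6.176/(2·16.3) = 0.189.
t_s ≈ 4/(ζω_n) = 1.30 s.

t_s ≈ 1.30 s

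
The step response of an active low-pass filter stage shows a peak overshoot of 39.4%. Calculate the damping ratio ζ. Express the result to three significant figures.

ζ ≈ 0.284

ζ = −ln(OS)/√(π² + (ln OS)²). With OS = 0.394, ln OS = −0.9314 and ζ = 0.9314/3.277 = 0.284.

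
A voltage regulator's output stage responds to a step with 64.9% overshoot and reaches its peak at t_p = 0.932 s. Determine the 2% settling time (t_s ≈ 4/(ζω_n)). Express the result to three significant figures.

ζ from %OS: ζ = |ln 0.649|/√(π²+ln²0.649) = 0.136.
From t_p = π/ω_d, ω_d = π/0.932 = 3.37 rad/s, so ω_n = ω_d/√(1−ζ²) = 3.40 rad/s.
t_s ≈ 4/(ζω_n) = 4/(0.136·3.40) = 8.62 s.

t_s ≈ 8.62 s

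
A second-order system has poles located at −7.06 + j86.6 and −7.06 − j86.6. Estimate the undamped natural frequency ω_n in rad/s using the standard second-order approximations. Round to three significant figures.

ω_n ≈ 86.9 rad/s

With σ = 7.06, ω_d = 86.6: ω_n = √(σ²+ω_d²) = 86.9 rad/s, ζ = σ/ω_n = 0.0813.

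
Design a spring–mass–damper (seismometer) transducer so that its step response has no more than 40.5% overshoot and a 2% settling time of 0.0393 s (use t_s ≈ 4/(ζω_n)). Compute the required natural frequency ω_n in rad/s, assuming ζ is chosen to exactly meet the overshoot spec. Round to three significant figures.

ω_n ≈ 368 rad/s

From %OS = 100·exp(−πζ/√(1−ζ²)), invert to get ζ = −ln(OS)/√(π² + ln²(OS)) with OS = 0.405.
−ln 0.405 = 0.9039, so ζ = 0.9039/√(π² + 0.8170) = 0.276.
From t_s ≈ 4/(ζω_n): ω_n = 4/(ζ·t_s) = 4/(0.276·0.0393) = 368 rad/s.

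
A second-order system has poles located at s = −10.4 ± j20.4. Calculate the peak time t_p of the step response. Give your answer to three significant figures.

t_p ≈ 0.154 s

t_p = π/ω_d with ω_d = 20.4 (the imaginary part), so t_p = 0.154 s.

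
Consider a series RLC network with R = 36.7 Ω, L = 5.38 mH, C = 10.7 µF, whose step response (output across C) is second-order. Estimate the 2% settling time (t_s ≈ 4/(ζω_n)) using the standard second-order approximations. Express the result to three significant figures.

t_s ≈ 0.00117 s

For a series RLC circuit (capacitor voltage as output), ω_n = 1/√(LC) = 1/√(5.38 mH · 10.7 µF) = 4170 rad/s.
ζ = (R/2)·√(C/L) = (36.7/2)·√(10.7 µF/5.38 mH) = 0.818.
t_s ≈ 4/(ζω_n) = 0.00117 s.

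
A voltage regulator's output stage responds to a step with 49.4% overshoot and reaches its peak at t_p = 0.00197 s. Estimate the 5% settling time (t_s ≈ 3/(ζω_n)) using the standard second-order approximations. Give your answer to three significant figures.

t_s ≈ 0.00838 s

The overshoot fixes ζ = −ln(OS)/√(π²+ln²(OS)) = 0.219.
From t_p = π/ω_d, ω_d = π/0.00197 = 1590 rad/s, so ω_n = ω_d/√(1−ζ²) = 1630 rad/s.
t_s ≈ 3/(ζω_n) = 3/(0.219·1630) = 0.00838 s.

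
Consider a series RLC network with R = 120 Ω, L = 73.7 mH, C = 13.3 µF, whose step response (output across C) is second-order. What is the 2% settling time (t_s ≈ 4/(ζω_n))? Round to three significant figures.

For a series RLC circuit (capacitor voltage as output), ω_n = 1/√(LC) = 1/√(73.7 mH · 13.3 µF) = 1010 rad/s.
ζ = (R/2)·√(C/L) = (120/2)·√(13.3 µF/73.7 mH) = 0.806.
t_s ≈ 4/(ζω_n) = 0.00491 s.

t_s ≈ 0.00491 s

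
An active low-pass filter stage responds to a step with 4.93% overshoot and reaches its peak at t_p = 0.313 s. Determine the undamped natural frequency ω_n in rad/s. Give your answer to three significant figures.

The overshoot fixes ζ = −ln(OS)/√(π²+ln²(OS)) = 0.692.
From t_p = π/ω_d, ω_d = π/0.313 = 10.0 rad/s, so ω_n = ω_d/√(1−ζ²) = 13.9 rad/s.

ω_n ≈ 13.9 rad/s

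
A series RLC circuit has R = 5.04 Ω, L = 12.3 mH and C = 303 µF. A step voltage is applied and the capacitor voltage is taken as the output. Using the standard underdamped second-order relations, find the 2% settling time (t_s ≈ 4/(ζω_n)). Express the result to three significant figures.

t_s ≈ 0.0195 s

For a series RLC circuit (capacitor voltage as output), ω_n = 1/√(LC) = 1/√(12.3 mH · 303 µF) = 518 rad/s.
ζ = (R/2)·√(C/L) = (5.04/2)·√(303 µF/12.3 mH) = 0.396.
t_s ≈ 4/(ζω_n) = 0.0195 s.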